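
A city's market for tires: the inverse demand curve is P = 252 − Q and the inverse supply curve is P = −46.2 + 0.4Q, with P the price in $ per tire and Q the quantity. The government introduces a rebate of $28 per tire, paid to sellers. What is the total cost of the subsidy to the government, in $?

Inverting to Q(P) form: Qd = 252 − P; Qs = 2.5P + 115.5.
Before the subsidy: set 252 − P = 2.5P + 115.5 → P* = $39, Q* = 213.
With a per-unit subsidy paid to sellers, each receives P + 28 per unit sold, so supply becomes Qs = 2.5(P + 28) + 115.5.
Solving gives Q = 233 with consumers paying $19 and sellers receiving $47 (the $28 wedge).
Outlay = t · Q = 28 · 233 = $6524.

Government outlay = $6524.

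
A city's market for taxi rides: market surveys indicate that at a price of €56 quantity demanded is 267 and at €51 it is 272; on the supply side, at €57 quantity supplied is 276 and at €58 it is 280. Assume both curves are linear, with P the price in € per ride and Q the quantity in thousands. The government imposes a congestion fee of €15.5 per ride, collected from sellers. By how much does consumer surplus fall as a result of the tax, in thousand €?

Consumer surplus falls by €3246.32 thousand.

Demand slope: (272 − 267)/(51 − 56) = -1, so Qd = 323 − P.
Supply slope: (280 − 276)/(58 − 57) = 4, so Qs = 4P + 48.
Before the tax: set 323 − P = 4P + 48 → P* = €55, Q* = 268.
With the tax collected from sellers, supply shifts: Qs = 4(P − 15.5) + 48.
Solving gives Q = 255.6 with consumers paying €67.4 and sellers receiving €51.9 (the €15.5 wedge).
ΔCS is the trapezoid between Q = 255.6 and Q = 268 of height €12.4: ½ · (268 + 255.6) · 12.4 = €3246.32.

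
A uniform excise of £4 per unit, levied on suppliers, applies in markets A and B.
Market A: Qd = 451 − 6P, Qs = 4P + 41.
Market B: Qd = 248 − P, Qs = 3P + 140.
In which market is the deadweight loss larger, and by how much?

Market A, by £13.2.

Market A: pre-tax P* = £41, Q* = 205; post-tax Q = 195.4; deadweight loss = £19.2.
Market B: pre-tax P* = £27, Q* = 221; post-tax Q = 218; deadweight loss = £6.
Difference: £19.2 vs £6 → market A is larger by £13.2.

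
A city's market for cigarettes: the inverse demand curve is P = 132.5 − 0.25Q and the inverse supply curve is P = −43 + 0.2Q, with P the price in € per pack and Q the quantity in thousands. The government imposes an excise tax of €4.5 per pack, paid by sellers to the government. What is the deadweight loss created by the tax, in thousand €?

Rewrite in direct form: Qd = 530 − 4P and Qs = 5P + 215.
Without the tax, 530 − 4P = 5P + 215 gives 9P = 315, so P* = €35 and Q* = 390.
With the tax collected from sellers, supply shifts: Qs = 5(P − 4.5) + 215.
Solving gives Q = 380 with consumers paying €37.5 and sellers receiving €33 (the €4.5 wedge).
Quantity falls by |ΔQ| = |390 − 380| = 10.
DWL = ½ · t · |ΔQ| = ½ · 4.5 · 10 = €22.5.

Deadweight loss = €22.5 thousand.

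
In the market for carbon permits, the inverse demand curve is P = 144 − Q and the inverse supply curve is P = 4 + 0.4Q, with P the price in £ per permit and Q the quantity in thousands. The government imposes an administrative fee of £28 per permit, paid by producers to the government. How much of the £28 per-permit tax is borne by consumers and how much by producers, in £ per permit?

Inverting to Q(P) form: Qd = 144 − P; Qs = 2.5P − 10.
Before the tax: set 144 − P = 2.5P − 10 → P* = £44, Q* = 100.
With the tax collected from producers, supply shifts: Qs = 2.5(P − 28) − 10.
New equilibrium: consumers pay £64, producers receive £36, Q = 80. (Wedge: Pb − Ps = 28.)
Burden on consumers: £20; on producers: £8. (They sum to £28.)

Consumers bear £20 per permit; producers bear £8 per permit.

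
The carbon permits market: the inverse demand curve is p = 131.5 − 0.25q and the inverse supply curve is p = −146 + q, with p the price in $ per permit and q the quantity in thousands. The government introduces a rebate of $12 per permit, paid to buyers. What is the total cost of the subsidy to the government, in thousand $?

Inverting to q(p) form: qd = 526 − 4p; qs = p + 146.
Before the subsidy: set 526 − 4p = p + 146 → p* = $76, q* = 222.
With a per-unit subsidy paid to buyers, each effectively pays p − 12, so demand becomes qd = 526 − 4(p − 12).
New equilibrium: buyers pay $73.6, producers receive $85.6, q = 231.6. (Wedge: pb − ps = −12.)
Outlay = t · Q = 12 · 231.6 = $2779.2.

Government outlay = $2779.2 thousand.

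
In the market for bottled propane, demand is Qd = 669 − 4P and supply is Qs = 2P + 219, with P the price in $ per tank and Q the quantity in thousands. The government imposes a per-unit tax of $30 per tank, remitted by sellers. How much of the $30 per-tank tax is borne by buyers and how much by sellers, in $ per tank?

Buyers bear $10 per tank; sellers bear $20 per tank.

Before the tax: set 669 − 4P = 2P + 219 → P* = $75, Q* = 369.
With the tax collected from sellers, supply shifts: Qs = 2(P − 30) + 219.
Solving gives Q = 329 with buyers paying $85 and sellers receiving $55 (the $30 wedge).
Burden on buyers: $10; on sellers: $20. (They sum to $30.)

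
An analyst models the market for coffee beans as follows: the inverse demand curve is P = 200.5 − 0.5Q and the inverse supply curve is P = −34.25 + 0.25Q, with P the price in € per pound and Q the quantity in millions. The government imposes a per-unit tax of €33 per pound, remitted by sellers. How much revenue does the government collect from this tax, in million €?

Tax revenue = €8877 million.

Rewrite in direct form: Qd = 401 − 2P and Qs = 4P + 137.
Without the tax, 401 − 2P = 4P + 137 gives 6P = 264, so P* = €44 and Q* = 313.
With the tax collected from sellers, supply shifts: Qs = 4(P − 33) + 137.
Solving gives Q = 269 with buyers paying €66 and sellers receiving €33 (the €33 wedge).
Revenue = t · Q = 33 · 269 = €8877.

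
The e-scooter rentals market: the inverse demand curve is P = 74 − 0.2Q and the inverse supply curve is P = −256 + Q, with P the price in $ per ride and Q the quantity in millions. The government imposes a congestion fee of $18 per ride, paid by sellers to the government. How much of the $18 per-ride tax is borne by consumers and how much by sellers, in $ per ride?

Inverting to Q(P) form: Qd = 370 − 5P; Qs = P + 256.
Before the tax: set 370 − 5P = P + 256 → P* = $19, Q* = 275.
With the tax collected from sellers, supply shifts: Qs = (P − 18) + 256.
Solving gives Q = 260 with consumers paying $22 and sellers receiving $4 (the $18 wedge).
Burden on consumers: $3; on sellers: $15. (They sum to $18.)
The less price-elastic side of the market bears the larger share of a per-unit tax.

Consumers bear $3 per ride; sellers bear $15 per ride.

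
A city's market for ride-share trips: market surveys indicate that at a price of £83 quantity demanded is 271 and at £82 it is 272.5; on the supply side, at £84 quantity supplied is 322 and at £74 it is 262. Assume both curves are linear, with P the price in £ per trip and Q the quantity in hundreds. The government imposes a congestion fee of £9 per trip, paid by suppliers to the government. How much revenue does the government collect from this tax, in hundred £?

Demand slope: (272.5 − 271)/(82 − 83) = -1.5, so Qd = 395.5 − 1.5P.
Supply slope: (262 − 322)/(74 − 84) = 6, so Qs = 6P − 182.
Before the tax: set 395.5 − 1.5P = 6P − 182 → P* = £77, Q* = 280.
With the tax collected from suppliers, supply shifts: Qs = 6(P − 9) − 182.
Solving gives Q = 269.2 with buyers paying £84.2 and suppliers receiving £75.2 (the £9 wedge).
Revenue = t · Q = 9 · 269.2 = £2422.8.

Tax revenue = £2422.8 hundred.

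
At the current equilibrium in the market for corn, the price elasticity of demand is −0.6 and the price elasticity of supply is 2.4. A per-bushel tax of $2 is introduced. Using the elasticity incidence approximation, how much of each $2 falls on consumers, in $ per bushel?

Consumers bear ≈ $1.6 per bushel.

Incidence ratio: consumers' share ≈ εs / (εs + |εd|) = 2.4 / (2.4 + 0.6) = 0.8.
So consumers bear ≈ 0.8 × $2 = $1.6; producers bear $0.4.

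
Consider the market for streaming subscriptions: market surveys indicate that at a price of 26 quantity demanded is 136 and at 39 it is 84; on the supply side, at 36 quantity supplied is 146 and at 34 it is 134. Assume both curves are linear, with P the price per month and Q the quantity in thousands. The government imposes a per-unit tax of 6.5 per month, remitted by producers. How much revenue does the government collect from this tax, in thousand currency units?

Tax revenue = 652.6 thousand.

Demand slope: (84 − 136)/(39 − 26) = -4, so Qd = 240 − 4P.
Supply slope: (134 − 146)/(34 − 36) = 6, so Qs = 6P − 70.
Without the tax, 240 − 4P = 6P − 70 gives 10P = 310, so P* = 31 and Q* = 116.
With the tax collected from producers, supply shifts: Qs = 6(P − 6.5) − 70.
Solving gives Q = 100.4 with buyers paying 34.9 and producers receiving 28.4 (the 6.5 wedge).
Revenue = t · Q = 6.5 · 100.4 = 652.6.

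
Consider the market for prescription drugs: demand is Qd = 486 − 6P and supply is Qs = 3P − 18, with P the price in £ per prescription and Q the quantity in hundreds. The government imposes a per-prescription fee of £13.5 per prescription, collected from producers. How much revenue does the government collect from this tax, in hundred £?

Tax revenue = £1660.5 hundred.

Before the tax: set 486 − 6P = 3P − 18 → P* = £56, Q* = 150.
With the tax collected from producers, supply shifts: Qs = 3(P − 13.5) − 18.
Solving gives Q = 123 with consumers paying £60.5 and producers receiving £47 (the £13.5 wedge).
Revenue = t · Q = 13.5 · 123 = £1660.5.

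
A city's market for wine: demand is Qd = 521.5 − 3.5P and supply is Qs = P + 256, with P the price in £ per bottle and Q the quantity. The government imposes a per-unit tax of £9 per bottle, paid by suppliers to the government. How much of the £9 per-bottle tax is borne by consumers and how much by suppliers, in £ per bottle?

Before the tax: set 521.5 − 3.5P = P + 256 → P* = £59, Q* = 315.
With the tax collected from suppliers, supply shifts: Qs = (P − 9) + 256.
Solving gives Q = 308 with consumers paying £61 and suppliers receiving £52 (the £9 wedge).
Burden on consumers: £2; on suppliers: £7. (They sum to £9.)
The less price-elastic side of the market bears the larger share of a per-unit tax.

Consumers bear £2 per bottle; suppliers bear £7 per bottle.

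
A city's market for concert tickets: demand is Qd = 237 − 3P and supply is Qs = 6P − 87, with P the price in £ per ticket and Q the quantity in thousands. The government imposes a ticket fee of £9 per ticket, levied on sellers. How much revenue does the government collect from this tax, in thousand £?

Tax revenue = £999 thousand.

Without the tax, 237 − 3P = 6P − 87 gives 9P = 324, so P* = £36 and Q* = 129.
With the tax collected from sellers, supply shifts: Qs = 6(P − 9) − 87.
Solving gives Q = 111 with buyers paying £42 and sellers receiving £33 (the £9 wedge).
Revenue = t · Q = 9 · 111 = £999.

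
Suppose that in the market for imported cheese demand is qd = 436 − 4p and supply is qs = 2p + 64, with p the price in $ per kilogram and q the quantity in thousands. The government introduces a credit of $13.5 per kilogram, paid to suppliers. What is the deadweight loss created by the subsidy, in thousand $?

Deadweight loss = $121.5 thousand.

Without the subsidy, 436 − 4p = 2p + 64 gives 6p = 372, so p* = $62 and q* = 188.
With a per-unit subsidy paid to suppliers, each receives p + 13.5 per unit sold, so supply becomes qs = 2(p + 13.5) + 64.
New equilibrium: buyers pay $57.5, suppliers receive $71, q = 206. (Wedge: pb − ps = −13.5.)
Quantity rises by |ΔQ| = |188 − 206| = 18.
DWL = ½ · t · |ΔQ| = ½ · 13.5 · 18 = $121.5.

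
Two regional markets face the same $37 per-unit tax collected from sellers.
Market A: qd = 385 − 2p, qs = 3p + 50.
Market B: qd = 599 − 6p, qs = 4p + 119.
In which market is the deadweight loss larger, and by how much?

Market B, by $821.4.

Market A: pre-tax p* = $67, q* = 251; post-tax q = 206.6; deadweight loss = $821.4.
Market B: pre-tax p* = $48, q* = 311; post-tax q = 222.2; deadweight loss = $1642.8.
Difference: $821.4 vs $1642.8 → market B is larger by $821.4.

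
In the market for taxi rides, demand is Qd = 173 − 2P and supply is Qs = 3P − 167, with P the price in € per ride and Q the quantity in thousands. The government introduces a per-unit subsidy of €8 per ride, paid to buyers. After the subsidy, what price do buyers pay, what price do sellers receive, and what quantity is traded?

Buyers pay €63.2; sellers receive €71.2; quantity = 46.6.

Without the subsidy, 173 − 2P = 3P − 167 gives 5P = 340, so P* = €68 and Q* = 37.
With a per-unit subsidy paid to buyers, each effectively pays P − 8, so demand becomes Qd = 173 − 2(P − 8).
Solving gives Q = 46.6 with buyers paying €63.2 and sellers receiving €71.2 (the €8 wedge).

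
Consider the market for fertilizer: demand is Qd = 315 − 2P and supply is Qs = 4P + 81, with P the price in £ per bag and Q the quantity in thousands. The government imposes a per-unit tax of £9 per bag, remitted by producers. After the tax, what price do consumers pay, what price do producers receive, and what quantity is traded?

Before the tax: set 315 − 2P = 4P + 81 → P* = £39, Q* = 237.
With the tax collected from producers, supply shifts: Qs = 4(P − 9) + 81.
Solving gives Q = 225 with consumers paying £45 and producers receiving £36 (the £9 wedge).
The less price-elastic side of the market bears the larger share of a per-unit tax.

Consumers pay £45; producers receive £36; quantity = 225.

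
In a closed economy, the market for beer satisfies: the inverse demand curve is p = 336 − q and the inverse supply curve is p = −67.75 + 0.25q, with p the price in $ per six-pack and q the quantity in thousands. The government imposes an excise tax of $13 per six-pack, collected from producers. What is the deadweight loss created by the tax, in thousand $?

Deadweight loss = $67.6 thousand.

Rewrite in direct form: qd = 336 − p and qs = 4p + 271.
Without the tax, 336 − p = 4p + 271 gives 5p = 65, so p* = $13 and q* = 323.
With the tax collected from producers, supply shifts: qs = 4(p − 13) + 271.
New equilibrium: consumers pay $23.4, producers receive $10.4, q = 312.6. (Wedge: pb − ps = 13.)
Quantity falls by |ΔQ| = |323 − 312.6| = 10.4.
DWL = ½ · t · |ΔQ| = ½ · 13 · 10.4 = $67.6.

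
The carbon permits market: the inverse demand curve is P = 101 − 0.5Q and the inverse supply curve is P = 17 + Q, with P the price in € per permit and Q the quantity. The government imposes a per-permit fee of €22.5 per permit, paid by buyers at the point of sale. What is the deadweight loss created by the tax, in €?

Deadweight loss = €168.75.

Rewrite in direct form: Qd = 202 − 2P and Qs = P − 17.
Before the tax: set 202 − 2P = P − 17 → P* = €73, Q* = 56.
With the tax collected from buyers, demand (in seller-price terms) shifts: Qd = 202 − 2(P + 22.5).
New equilibrium: buyers pay €80.5, sellers receive €58, Q = 41. (Wedge: Pb − Ps = 22.5.)
Quantity falls by |ΔQ| = |56 − 41| = 15.
DWL = ½ · t · |ΔQ| = ½ · 22.5 · 15 = €168.75.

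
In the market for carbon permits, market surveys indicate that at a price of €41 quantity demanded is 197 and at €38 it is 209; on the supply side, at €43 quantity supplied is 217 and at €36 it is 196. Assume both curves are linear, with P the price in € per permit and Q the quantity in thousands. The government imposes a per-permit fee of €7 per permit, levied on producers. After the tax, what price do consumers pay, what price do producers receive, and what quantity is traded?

Consumers pay €42; producers receive €35; quantity = 193.

Demand slope: (209 − 197)/(38 − 41) = -4, so Qd = 361 − 4P.
Supply slope: (196 − 217)/(36 − 43) = 3, so Qs = 3P + 88.
Before the tax: set 361 − 4P = 3P + 88 → P* = €39, Q* = 205.
With the tax collected from producers, supply shifts: Qs = 3(P − 7) + 88.
New equilibrium: consumers pay €42, producers receive €35, Q = 193. (Wedge: Pb − Ps = 7.)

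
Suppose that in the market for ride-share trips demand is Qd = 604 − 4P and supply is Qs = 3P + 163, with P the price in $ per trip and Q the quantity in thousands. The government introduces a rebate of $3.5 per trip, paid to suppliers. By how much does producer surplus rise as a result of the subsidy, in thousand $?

Producer surplus rises by $710 thousand.

Without the subsidy, 604 − 4P = 3P + 163 gives 7P = 441, so P* = $63 and Q* = 352.
With a per-unit subsidy paid to suppliers, each receives P + 3.5 per unit sold, so supply becomes Qs = 3(P + 3.5) + 163.
Solving gives Q = 358 with consumers paying $61.5 and suppliers receiving $65 (the $3.5 wedge).
ΔPS is the trapezoid between Q = 358 and Q = 352 of height $2: ½ · (352 + 358) · 2 = $710.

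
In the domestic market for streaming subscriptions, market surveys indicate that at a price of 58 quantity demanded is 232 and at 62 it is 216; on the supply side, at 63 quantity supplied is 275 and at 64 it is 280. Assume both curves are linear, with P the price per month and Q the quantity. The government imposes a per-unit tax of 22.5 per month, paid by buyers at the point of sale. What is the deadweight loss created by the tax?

Deadweight loss = 562.5.

Demand slope: (216 − 232)/(62 − 58) = -4, so Qd = 464 − 4P.
Supply slope: (280 − 275)/(64 − 63) = 5, so Qs = 5P − 40.
Before the tax: set 464 − 4P = 5P − 40 → P* = 56, Q* = 240.
With the tax collected from buyers, demand (in seller-price terms) shifts: Qd = 464 − 4(P + 22.5).
Solving gives Q = 190 with buyers paying 68.5 and producers receiving 46 (the 22.5 wedge).
Quantity falls by |ΔQ| = |240 − 190| = 50.
DWL = ½ · t · |ΔQ| = ½ · 22.5 · 50 = 562.5.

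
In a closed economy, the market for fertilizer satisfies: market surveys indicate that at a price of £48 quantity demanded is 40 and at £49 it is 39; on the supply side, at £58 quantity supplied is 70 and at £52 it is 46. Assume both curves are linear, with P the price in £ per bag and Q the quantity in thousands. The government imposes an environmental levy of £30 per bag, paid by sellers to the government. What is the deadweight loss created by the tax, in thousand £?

Demand slope: (39 − 40)/(49 − 48) = -1, so Qd = 88 − P.
Supply slope: (46 − 70)/(52 − 58) = 4, so Qs = 4P − 162.
Without the tax, 88 − P = 4P − 162 gives 5P = 250, so P* = £50 and Q* = 38.
With the tax collected from sellers, supply shifts: Qs = 4(P − 30) − 162.
Solving gives Q = 14 with consumers paying £74 and sellers receiving £44 (the £30 wedge).
Quantity falls by |ΔQ| = |38 − 14| = 24.
DWL = ½ · t · |ΔQ| = ½ · 30 · 24 = £360.

Deadweight loss = £360 thousand.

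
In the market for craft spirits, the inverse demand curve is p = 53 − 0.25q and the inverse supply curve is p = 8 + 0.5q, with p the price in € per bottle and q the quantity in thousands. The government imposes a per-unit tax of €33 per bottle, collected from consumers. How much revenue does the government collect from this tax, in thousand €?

Tax revenue = €528 thousand.

Inverting to q(p) form: qd = 212 − 4p; qs = 2p − 16.
Without the tax, 212 − 4p = 2p − 16 gives 6p = 228, so p* = €38 and q* = 60.
With the tax collected from consumers, demand (in seller-price terms) shifts: qd = 212 − 4(p + 33).
New equilibrium: consumers pay €49, suppliers receive €16, q = 16. (Wedge: pb − ps = 33.)
Revenue = t · Q = 33 · 16 = €528.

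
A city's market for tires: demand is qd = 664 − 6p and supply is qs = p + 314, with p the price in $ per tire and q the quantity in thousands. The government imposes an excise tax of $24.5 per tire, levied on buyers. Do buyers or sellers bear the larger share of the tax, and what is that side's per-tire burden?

Sellers bear the larger share: $21 per tire.

Without the tax, 664 − 6p = p + 314 gives 7p = 350, so p* = $50 and q* = 364.
With the tax collected from buyers, demand (in seller-price terms) shifts: qd = 664 − 6(p + 24.5).
Solving gives q = 343 with buyers paying $53.5 and sellers receiving $29 (the $24.5 wedge).
Per-tire burden: buyers $3.5, sellers $21.
Sellers take the larger share because supply is less price-elastic here (demand slope 6 vs supply slope 1).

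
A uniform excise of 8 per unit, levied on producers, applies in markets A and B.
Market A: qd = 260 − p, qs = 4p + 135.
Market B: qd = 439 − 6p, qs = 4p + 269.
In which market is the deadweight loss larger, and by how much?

Market A: pre-tax p* = 25, q* = 235; post-tax q = 228.6; deadweight loss = 25.6.
Market B: pre-tax p* = 17, q* = 337; post-tax q = 317.8; deadweight loss = 76.8.
Difference: 25.6 vs 76.8 → market B is larger by 51.2.

Market B, by 51.2.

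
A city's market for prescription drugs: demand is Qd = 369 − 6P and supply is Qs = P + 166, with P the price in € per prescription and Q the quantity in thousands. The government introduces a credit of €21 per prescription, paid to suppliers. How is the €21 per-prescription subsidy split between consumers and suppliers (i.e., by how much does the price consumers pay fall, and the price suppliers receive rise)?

Without the subsidy, 369 − 6P = P + 166 gives 7P = 203, so P* = €29 and Q* = 195.
With a per-unit subsidy paid to suppliers, each receives P + 21 per unit sold, so supply becomes Qs = (P + 21) + 166.
Solving gives Q = 213 with consumers paying €26 and suppliers receiving €47 (the €21 wedge).
Gain to consumers: €3; to suppliers: €18. (They sum to €21.)

Consumers gain €3 per prescription; suppliers gain €18 per prescription.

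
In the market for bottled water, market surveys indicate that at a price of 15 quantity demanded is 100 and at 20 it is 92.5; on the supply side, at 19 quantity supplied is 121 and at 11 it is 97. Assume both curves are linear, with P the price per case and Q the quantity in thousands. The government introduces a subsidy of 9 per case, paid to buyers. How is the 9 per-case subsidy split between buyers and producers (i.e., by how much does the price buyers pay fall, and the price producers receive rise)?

Buyers gain 6 per case; producers gain 3 per case.

Demand slope: (92.5 − 100)/(20 − 15) = -1.5, so Qd = 122.5 − 1.5P.
Supply slope: (97 − 121)/(11 − 19) = 3, so Qs = 3P + 64.
Without the subsidy, 122.5 − 1.5P = 3P + 64 gives 4.5P = 58.5, so P* = 13 and Q* = 103.
With a per-unit subsidy paid to buyers, each effectively pays P − 9, so demand becomes Qd = 122.5 − 1.5(P − 9).
Solving gives Q = 112 with buyers paying 7 and producers receiving 16 (the 9 wedge).
Gain to buyers: 6; to producers: 3. (They sum to 9.)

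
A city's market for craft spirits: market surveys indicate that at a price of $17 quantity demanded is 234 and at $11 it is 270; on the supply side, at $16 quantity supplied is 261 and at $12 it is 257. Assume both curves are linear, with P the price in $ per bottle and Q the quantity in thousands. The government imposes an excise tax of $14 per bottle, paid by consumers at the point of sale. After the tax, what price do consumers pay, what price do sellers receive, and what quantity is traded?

Demand slope: (270 − 234)/(11 − 17) = -6, so Qd = 336 − 6P.
Supply slope: (257 − 261)/(12 − 16) = 1, so Qs = P + 245.
Before the tax: set 336 − 6P = P + 245 → P* = $13, Q* = 258.
With the tax collected from consumers, demand (in seller-price terms) shifts: Qd = 336 − 6(P + 14).
Solving gives Q = 246 with consumers paying $15 and sellers receiving $1 (the $14 wedge).
The less price-elastic side of the market bears the larger share of a per-unit tax.

Consumers pay $15; sellers receive $1; quantity = 246.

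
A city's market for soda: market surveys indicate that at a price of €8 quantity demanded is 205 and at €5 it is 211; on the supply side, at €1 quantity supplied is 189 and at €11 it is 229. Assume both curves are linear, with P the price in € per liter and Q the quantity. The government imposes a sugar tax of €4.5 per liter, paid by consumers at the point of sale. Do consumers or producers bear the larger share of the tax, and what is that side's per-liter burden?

Demand slope: (211 − 205)/(5 − 8) = -2, so Qd = 221 − 2P.
Supply slope: (229 − 189)/(11 − 1) = 4, so Qs = 4P + 185.
Without the tax, 221 − 2P = 4P + 185 gives 6P = 36, so P* = €6 and Q* = 209.
With the tax collected from consumers, demand (in seller-price terms) shifts: Qd = 221 − 2(P + 4.5).
New equilibrium: consumers pay €9, producers receive €4.5, Q = 203. (Wedge: Pb − Ps = 4.5.)
Per-liter burden: consumers €3, producers €1.5.
Consumers take the larger share because demand is less price-elastic here (demand slope 2 vs supply slope 4).
The less price-elastic side of the market bears the larger share of a per-unit tax.

Consumers bear the larger share: €3 per liter.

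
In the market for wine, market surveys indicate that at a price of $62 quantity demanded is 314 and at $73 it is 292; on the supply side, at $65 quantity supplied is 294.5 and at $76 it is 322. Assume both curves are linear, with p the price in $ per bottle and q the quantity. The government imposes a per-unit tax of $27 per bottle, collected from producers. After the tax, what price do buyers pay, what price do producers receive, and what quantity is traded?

Buyers pay $83; producers receive $56; quantity = 272.

Demand slope: (292 − 314)/(73 − 62) = -2, so qd = 438 − 2p.
Supply slope: (322 − 294.5)/(76 − 65) = 2.5, so qs = 2.5p + 132.
Without the tax, 438 − 2p = 2.5p + 132 gives 4.5p = 306, so p* = $68 and q* = 302.
With the tax collected from producers, supply shifts: qs = 2.5(p − 27) + 132.
Solving gives q = 272 with buyers paying $83 and producers receiving $56 (the $27 wedge).
The less price-elastic side of the market bears the larger share of a per-unit tax.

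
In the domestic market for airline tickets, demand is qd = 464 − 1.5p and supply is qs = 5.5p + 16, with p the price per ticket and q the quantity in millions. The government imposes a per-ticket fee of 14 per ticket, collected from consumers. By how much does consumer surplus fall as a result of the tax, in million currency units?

Consumer surplus falls by 3957.25 million.

Without the tax, 464 − 1.5p = 5.5p + 16 gives 7p = 448, so p* = 64 and q* = 368.
With the tax collected from consumers, demand (in seller-price terms) shifts: qd = 464 − 1.5(p + 14).
Solving gives q = 351.5 with consumers paying 75 and producers receiving 61 (the 14 wedge).
ΔCS is the trapezoid between Q = 351.5 and Q = 368 of height 11: ½ · (368 + 351.5) · 11 = 3957.25.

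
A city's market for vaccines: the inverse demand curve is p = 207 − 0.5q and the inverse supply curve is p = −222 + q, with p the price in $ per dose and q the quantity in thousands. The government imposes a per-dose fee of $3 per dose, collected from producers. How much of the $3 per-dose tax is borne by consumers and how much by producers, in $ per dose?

Rewrite in direct form: qd = 414 − 2p and qs = p + 222.
Without the tax, 414 − 2p = p + 222 gives 3p = 192, so p* = $64 and q* = 286.
With the tax collected from producers, supply shifts: qs = (p − 3) + 222.
New equilibrium: consumers pay $65, producers receive $62, q = 284. (Wedge: pb − ps = 3.)
Burden on consumers: $1; on producers: $2. (They sum to $3.)
The less price-elastic side of the market bears the larger share of a per-unit tax.

Consumers bear $1 per dose; producers bear $2 per dose.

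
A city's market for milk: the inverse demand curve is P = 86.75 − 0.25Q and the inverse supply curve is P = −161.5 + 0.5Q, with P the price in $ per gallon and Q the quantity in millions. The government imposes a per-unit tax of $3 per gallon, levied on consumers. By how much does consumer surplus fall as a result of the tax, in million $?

Rewrite in direct form: Qd = 347 − 4P and Qs = 2P + 323.
Before the tax: set 347 − 4P = 2P + 323 → P* = $4, Q* = 331.
With the tax collected from consumers, demand (in seller-price terms) shifts: Qd = 347 − 4(P + 3).
Solving gives Q = 327 with consumers paying $5 and sellers receiving $2 (the $3 wedge).
ΔCS is the trapezoid between Q = 327 and Q = 331 of height $1: ½ · (331 + 327) · 1 = $329.

Consumer surplus falls by $329 million.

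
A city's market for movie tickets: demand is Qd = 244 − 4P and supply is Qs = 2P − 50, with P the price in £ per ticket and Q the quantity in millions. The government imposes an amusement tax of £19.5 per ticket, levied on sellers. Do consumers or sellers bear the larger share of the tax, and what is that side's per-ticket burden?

Sellers bear the larger share: £13 per ticket.

Without the tax, 244 − 4P = 2P − 50 gives 6P = 294, so P* = £49 and Q* = 48.
With the tax collected from sellers, supply shifts: Qs = 2(P − 19.5) − 50.
New equilibrium: consumers pay £55.5, sellers receive £36, Q = 22. (Wedge: Pb − Ps = 19.5.)
Per-ticket burden: consumers £6.5, sellers £13.
Sellers take the larger share because supply is less price-elastic here (demand slope 4 vs supply slope 2).
The less price-elastic side of the market bears the larger share of a per-unit tax.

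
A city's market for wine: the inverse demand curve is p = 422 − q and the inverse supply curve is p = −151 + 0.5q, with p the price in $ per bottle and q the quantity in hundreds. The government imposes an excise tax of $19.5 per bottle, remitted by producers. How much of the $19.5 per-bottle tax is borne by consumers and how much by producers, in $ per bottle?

Consumers bear $13 per bottle; producers bear $6.5 per bottle.

Rewrite in direct form: qd = 422 − p and qs = 2p + 302.
Before the tax: set 422 − p = 2p + 302 → p* = $40, q* = 382.
With the tax collected from producers, supply shifts: qs = 2(p − 19.5) + 302.
Solving gives q = 369 with consumers paying $53 and producers receiving $33.5 (the $19.5 wedge).
Burden on consumers: $13; on producers: $6.5. (They sum to $19.5.)
The less price-elastic side of the market bears the larger share of a per-unit tax.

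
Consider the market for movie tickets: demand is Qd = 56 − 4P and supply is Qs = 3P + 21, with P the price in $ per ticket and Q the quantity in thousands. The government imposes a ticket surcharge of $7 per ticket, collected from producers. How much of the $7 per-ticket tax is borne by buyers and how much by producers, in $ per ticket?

Buyers bear $3 per ticket; producers bear $4 per ticket.

Before the tax: set 56 − 4P = 3P + 21 → P* = $5, Q* = 36.
With the tax collected from producers, supply shifts: Qs = 3(P − 7) + 21.
Solving gives Q = 24 with buyers paying $8 and producers receiving $1 (the $7 wedge).
Burden on buyers: $3; on producers: $4. (They sum to $7.)
The less price-elastic side of the market bears the larger share of a per-unit tax.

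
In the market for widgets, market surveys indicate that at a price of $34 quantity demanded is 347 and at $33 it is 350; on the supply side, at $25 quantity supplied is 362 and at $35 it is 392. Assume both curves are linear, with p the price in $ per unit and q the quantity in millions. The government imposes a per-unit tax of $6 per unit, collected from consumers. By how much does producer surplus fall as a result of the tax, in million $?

Demand slope: (350 − 347)/(33 − 34) = -3, so qd = 449 − 3p.
Supply slope: (392 − 362)/(35 − 25) = 3, so qs = 3p + 287.
Without the tax, 449 − 3p = 3p + 287 gives 6p = 162, so p* = $27 and q* = 368.
With the tax collected from consumers, demand (in seller-price terms) shifts: qd = 449 − 3(p + 6).
New equilibrium: consumers pay $30, suppliers receive $24, q = 359. (Wedge: pb − ps = 6.)
ΔPS is the trapezoid between Q = 359 and Q = 368 of height $3: ½ · (368 + 359) · 3 = $1090.5.

Producer surplus falls by $1090.5 million.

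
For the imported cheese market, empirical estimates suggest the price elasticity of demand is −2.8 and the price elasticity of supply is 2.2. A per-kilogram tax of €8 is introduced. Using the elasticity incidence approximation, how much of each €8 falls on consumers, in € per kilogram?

Consumers bear ≈ €3.52 per kilogram.

Incidence ratio: consumers' share ≈ εs / (εs + |εd|) = 2.2 / (2.2 + 2.8) = 0.44.
So consumers bear ≈ 0.44 × €8 = €3.52; producers bear €4.48.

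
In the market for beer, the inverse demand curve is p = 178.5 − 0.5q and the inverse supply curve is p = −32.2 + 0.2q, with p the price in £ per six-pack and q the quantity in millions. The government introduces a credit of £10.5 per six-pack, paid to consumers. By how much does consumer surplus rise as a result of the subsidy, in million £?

Consumer surplus rises by £2313.75 million.

Rewrite in direct form: qd = 357 − 2p and qs = 5p + 161.
Before the subsidy: set 357 − 2p = 5p + 161 → p* = £28, q* = 301.
With a per-unit subsidy paid to consumers, each effectively pays p − 10.5, so demand becomes qd = 357 − 2(p − 10.5).
Solving gives q = 316 with consumers paying £20.5 and producers receiving £31 (the £10.5 wedge).
ΔCS is the trapezoid between Q = 316 and Q = 301 of height £7.5: ½ · (301 + 316) · 7.5 = £2313.75.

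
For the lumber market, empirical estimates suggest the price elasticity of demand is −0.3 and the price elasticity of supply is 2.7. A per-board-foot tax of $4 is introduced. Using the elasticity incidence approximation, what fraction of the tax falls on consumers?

Consumers' share ≈ 0.9.

Incidence ratio: consumers' share ≈ εs / (εs + |εd|) = 2.7 / (2.7 + 0.3) = 0.9.
Supply is the more elastic side, so consumers bear the larger share.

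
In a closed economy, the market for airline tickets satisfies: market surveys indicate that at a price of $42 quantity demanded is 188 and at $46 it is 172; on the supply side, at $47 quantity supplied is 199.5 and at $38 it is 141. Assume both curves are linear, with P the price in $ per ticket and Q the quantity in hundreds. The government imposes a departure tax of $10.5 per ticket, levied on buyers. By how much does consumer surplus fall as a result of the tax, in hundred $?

Consumer surplus falls by $1085.5 hundred.

Demand slope: (172 − 188)/(46 − 42) = -4, so Qd = 356 − 4P.
Supply slope: (141 − 199.5)/(38 − 47) = 6.5, so Qs = 6.5P − 106.
Without the tax, 356 − 4P = 6.5P − 106 gives 10.5P = 462, so P* = $44 and Q* = 180.
With the tax collected from buyers, demand (in seller-price terms) shifts: Qd = 356 − 4(P + 10.5).
Solving gives Q = 154 with buyers paying $50.5 and suppliers receiving $40 (the $10.5 wedge).
ΔCS is the trapezoid between Q = 154 and Q = 180 of height $6.5: ½ · (180 + 154) · 6.5 = $1085.5.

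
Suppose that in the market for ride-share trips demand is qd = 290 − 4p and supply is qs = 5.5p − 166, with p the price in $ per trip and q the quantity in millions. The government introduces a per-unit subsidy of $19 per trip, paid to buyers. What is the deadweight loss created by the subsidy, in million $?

Deadweight loss = $418 million.

Before the subsidy: set 290 − 4p = 5.5p − 166 → p* = $48, q* = 98.
With a per-unit subsidy paid to buyers, each effectively pays p − 19, so demand becomes qd = 290 − 4(p − 19).
Solving gives q = 142 with buyers paying $37 and suppliers receiving $56 (the $19 wedge).
Quantity rises by |ΔQ| = |98 − 142| = 44.
DWL = ½ · t · |ΔQ| = ½ · 19 · 44 = $418.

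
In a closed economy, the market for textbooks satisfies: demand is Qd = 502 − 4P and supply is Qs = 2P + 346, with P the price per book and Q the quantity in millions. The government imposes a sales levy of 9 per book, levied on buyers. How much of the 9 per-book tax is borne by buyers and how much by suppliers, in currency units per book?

Before the tax: set 502 − 4P = 2P + 346 → P* = 26, Q* = 398.
With the tax collected from buyers, demand (in seller-price terms) shifts: Qd = 502 − 4(P + 9).
Solving gives Q = 386 with buyers paying 29 and suppliers receiving 20 (the 9 wedge).
Burden on buyers: 3; on suppliers: 6. (They sum to 9.)
The less price-elastic side of the market bears the larger share of a per-unit tax.

Buyers bear 3 per book; suppliers bear 6 per book.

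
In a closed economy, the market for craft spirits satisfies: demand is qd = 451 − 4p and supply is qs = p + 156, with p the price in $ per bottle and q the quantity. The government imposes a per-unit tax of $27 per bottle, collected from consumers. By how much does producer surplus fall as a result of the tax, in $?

Without the tax, 451 − 4p = p + 156 gives 5p = 295, so p* = $59 and q* = 215.
With the tax collected from consumers, demand (in seller-price terms) shifts: qd = 451 − 4(p + 27).
New equilibrium: consumers pay $64.4, producers receive $37.4, q = 193.4. (Wedge: pb − ps = 27.)
ΔPS is the trapezoid between Q = 193.4 and Q = 215 of height $21.6: ½ · (215 + 193.4) · 21.6 = $4410.72.

Producer surplus falls by $4410.72.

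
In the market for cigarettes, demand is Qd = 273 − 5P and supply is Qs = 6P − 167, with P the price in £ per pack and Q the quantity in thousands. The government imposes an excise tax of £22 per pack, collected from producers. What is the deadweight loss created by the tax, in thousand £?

Deadweight loss = £660 thousand.

Before the tax: set 273 − 5P = 6P − 167 → P* = £40, Q* = 73.
With the tax collected from producers, supply shifts: Qs = 6(P − 22) − 167.
Solving gives Q = 13 with buyers paying £52 and producers receiving £30 (the £22 wedge).
Quantity falls by |ΔQ| = |73 − 13| = 60.
DWL = ½ · t · |ΔQ| = ½ · 22 · 60 = £660.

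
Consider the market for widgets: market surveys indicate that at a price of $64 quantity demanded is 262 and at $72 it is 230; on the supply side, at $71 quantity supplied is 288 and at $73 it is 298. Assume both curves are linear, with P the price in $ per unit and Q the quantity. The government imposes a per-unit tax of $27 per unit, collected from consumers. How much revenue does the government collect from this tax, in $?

Demand slope: (230 − 262)/(72 − 64) = -4, so Qd = 518 − 4P.
Supply slope: (298 − 288)/(73 − 71) = 5, so Qs = 5P − 67.
Without the tax, 518 − 4P = 5P − 67 gives 9P = 585, so P* = $65 and Q* = 258.
With the tax collected from consumers, demand (in seller-price terms) shifts: Qd = 518 − 4(P + 27).
New equilibrium: consumers pay $80, suppliers receive $53, Q = 198. (Wedge: Pb − Ps = 27.)
Revenue = t · Q = 27 · 198 = $5346.

Tax revenue = $5346.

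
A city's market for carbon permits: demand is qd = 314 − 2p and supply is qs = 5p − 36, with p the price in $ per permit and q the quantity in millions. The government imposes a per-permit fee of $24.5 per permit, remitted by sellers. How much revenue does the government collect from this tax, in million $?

Tax revenue = $4385.5 million.

Before the tax: set 314 − 2p = 5p − 36 → p* = $50, q* = 214.
With the tax collected from sellers, supply shifts: qs = 5(p − 24.5) − 36.
Solving gives q = 179 with consumers paying $67.5 and sellers receiving $43 (the $24.5 wedge).
Revenue = t · Q = 24.5 · 179 = $4385.5.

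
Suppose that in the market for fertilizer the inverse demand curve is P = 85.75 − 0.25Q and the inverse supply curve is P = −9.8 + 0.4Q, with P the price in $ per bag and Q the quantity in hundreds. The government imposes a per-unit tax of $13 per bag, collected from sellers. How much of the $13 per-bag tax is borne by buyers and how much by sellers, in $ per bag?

Inverting to Q(P) form: Qd = 343 − 4P; Qs = 2.5P + 24.5.
Without the tax, 343 − 4P = 2.5P + 24.5 gives 6.5P = 318.5, so P* = $49 and Q* = 147.
With the tax collected from sellers, supply shifts: Qs = 2.5(P − 13) + 24.5.
New equilibrium: buyers pay $54, sellers receive $41, Q = 127. (Wedge: Pb − Ps = 13.)
Burden on buyers: $5; on sellers: $8. (They sum to $13.)
The less price-elastic side of the market bears the larger share of a per-unit tax.

Buyers bear $5 per bag; sellers bear $8 per bag.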